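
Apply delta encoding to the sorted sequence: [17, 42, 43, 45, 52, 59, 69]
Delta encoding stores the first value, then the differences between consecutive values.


First value: 17
Deltas:
  42 - 17 = 25
  43 - 42 = 1
  45 - 43 = 2
  52 - 45 = 7
  59 - 52 = 7
  69 - 59 = 10


Delta encoded: [17, 25, 1, 2, 7, 7, 10]


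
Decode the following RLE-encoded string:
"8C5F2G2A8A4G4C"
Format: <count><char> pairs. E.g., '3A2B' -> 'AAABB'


Expanding each <count><char> pair:
  8C -> 'CCCCCCCC'
  5F -> 'FFFFF'
  2G -> 'GG'
  2A -> 'AA'
  8A -> 'AAAAAAAA'
  4G -> 'GGGG'
  4C -> 'CCCC'

Decoded = CCCCCCCCFFFFFGGAAAAAAAAAAGGGGCCCC


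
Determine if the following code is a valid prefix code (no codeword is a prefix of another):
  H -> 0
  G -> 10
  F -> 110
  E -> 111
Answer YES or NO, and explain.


Checking each pair (does one codeword prefix another?):
  H='0' vs G='10': no prefix
  H='0' vs F='110': no prefix
  H='0' vs E='111': no prefix
  G='10' vs H='0': no prefix
  G='10' vs F='110': no prefix
  G='10' vs E='111': no prefix
  F='110' vs H='0': no prefix
  F='110' vs G='10': no prefix
  F='110' vs E='111': no prefix
  E='111' vs H='0': no prefix
  E='111' vs G='10': no prefix
  E='111' vs F='110': no prefix
No violation found over all pairs.

YES -- this is a valid prefix code. No codeword is a prefix of any other codeword.


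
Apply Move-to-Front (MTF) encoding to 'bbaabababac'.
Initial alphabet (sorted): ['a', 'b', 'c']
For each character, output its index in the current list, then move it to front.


MTF encoding:
'b': index 1 in ['a', 'b', 'c'] -> ['b', 'a', 'c']
'b': index 0 in ['b', 'a', 'c'] -> ['b', 'a', 'c']
'a': index 1 in ['b', 'a', 'c'] -> ['a', 'b', 'c']
'a': index 0 in ['a', 'b', 'c'] -> ['a', 'b', 'c']
'b': index 1 in ['a', 'b', 'c'] -> ['b', 'a', 'c']
'a': index 1 in ['b', 'a', 'c'] -> ['a', 'b', 'c']
'b': index 1 in ['a', 'b', 'c'] -> ['b', 'a', 'c']
'a': index 1 in ['b', 'a', 'c'] -> ['a', 'b', 'c']
'b': index 1 in ['a', 'b', 'c'] -> ['b', 'a', 'c']
'a': index 1 in ['b', 'a', 'c'] -> ['a', 'b', 'c']
'c': index 2 in ['a', 'b', 'c'] -> ['c', 'a', 'b']


Output: [1, 0, 1, 0, 1, 1, 1, 1, 1, 1, 2]


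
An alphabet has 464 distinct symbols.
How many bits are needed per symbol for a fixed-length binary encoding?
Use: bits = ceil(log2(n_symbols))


log2(464) = 8.858
Bracket: 2^8 = 256 < 464 <= 2^9 = 512
So ceil(log2(464)) = 9

bits = ceil(log2(464)) = ceil(8.858) = 9 bits


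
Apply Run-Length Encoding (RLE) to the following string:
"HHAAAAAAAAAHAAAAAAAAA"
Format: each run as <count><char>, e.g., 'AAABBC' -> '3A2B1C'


Scanning runs left to right:
  i=0: run of 'H' x 2 -> '2H'
  i=2: run of 'A' x 9 -> '9A'
  i=11: run of 'H' x 1 -> '1H'
  i=12: run of 'A' x 9 -> '9A'

RLE = 2H9A1H9A


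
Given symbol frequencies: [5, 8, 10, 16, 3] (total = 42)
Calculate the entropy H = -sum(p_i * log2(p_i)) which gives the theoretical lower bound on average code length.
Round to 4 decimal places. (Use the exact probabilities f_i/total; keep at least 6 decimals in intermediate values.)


Per-symbol terms -p_i * log2(p_i) with p_i = f_i/42:
  p = 5/42 = 0.119048: log2(p) = -3.070389, -p*log2(p) = 0.365523
  p = 8/42 = 0.190476: log2(p) = -2.392317, -p*log2(p) = 0.455680
  p = 10/42 = 0.238095: log2(p) = -2.070389, -p*log2(p) = 0.492950
  p = 16/42 = 0.380952: log2(p) = -1.392317, -p*log2(p) = 0.530407
  p = 3/42 = 0.071429: log2(p) = -3.807355, -p*log2(p) = 0.271954
H = 0.365523 + 0.455680 + 0.492950 + 0.530407 + 0.271954 = 2.116514

H = 2.1165 bits/symbol


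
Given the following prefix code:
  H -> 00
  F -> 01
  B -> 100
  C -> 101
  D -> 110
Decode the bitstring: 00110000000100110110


Decoding step by step:
Bits 00 -> H
Bits 110 -> D
Bits 00 -> H
Bits 00 -> H
Bits 00 -> H
Bits 100 -> B
Bits 110 -> D
Bits 110 -> D


Decoded message: HDHHHBDD


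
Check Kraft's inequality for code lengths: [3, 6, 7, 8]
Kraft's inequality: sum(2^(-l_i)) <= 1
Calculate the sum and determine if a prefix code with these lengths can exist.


Sum = 2^(-3) + 2^(-6) + 2^(-7) + 2^(-8)
    = 0.125 + 0.015625 + 0.0078125 + 0.00390625
    = 39/256 = 0.15234375
Since 0.15234375 <= 1, Kraft's inequality IS satisfied.
A prefix code with these lengths CAN exist.

Kraft sum = 0.15234375. Satisfied.


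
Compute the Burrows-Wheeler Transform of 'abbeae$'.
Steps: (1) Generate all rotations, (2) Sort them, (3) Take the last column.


Rotations (sorted):
  0: $abbeae -> last char: e
  1: abbeae$ -> last char: $
  2: ae$abbe -> last char: e
  3: bbeae$a -> last char: a
  4: beae$ab -> last char: b
  5: e$abbea -> last char: a
  6: eae$abb -> last char: b


BWT = e$eabab


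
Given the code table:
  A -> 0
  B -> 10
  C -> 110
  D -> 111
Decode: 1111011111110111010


Decoding:
111 -> D
10 -> B
111 -> D
111 -> D
10 -> B
111 -> D
0 -> A
10 -> B


Result: DBDDBDAB


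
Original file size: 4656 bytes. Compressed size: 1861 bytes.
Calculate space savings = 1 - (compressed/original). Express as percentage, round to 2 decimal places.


ratio = compressed/original = 1861/4656 = 0.399699
savings = 1 - ratio = 1 - 0.399699 = 0.600301
as a percentage: 0.600301 * 100 = 60.03%

Space savings = 1 - 1861/4656 = 60.03%


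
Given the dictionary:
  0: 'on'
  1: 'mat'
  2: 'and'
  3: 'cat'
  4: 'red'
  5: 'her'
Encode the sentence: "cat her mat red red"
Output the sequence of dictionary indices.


Look up each word in the dictionary:
  'cat' -> 3
  'her' -> 5
  'mat' -> 1
  'red' -> 4
  'red' -> 4

Encoded: [3, 5, 1, 4, 4]


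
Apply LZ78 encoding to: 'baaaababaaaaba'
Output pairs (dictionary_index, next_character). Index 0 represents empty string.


LZ78 encoding steps:
Dictionary: {0: ''}
Step 1: w='' (idx 0), next='b' -> output (0, 'b'), add 'b' as idx 1
Step 2: w='' (idx 0), next='a' -> output (0, 'a'), add 'a' as idx 2
Step 3: w='a' (idx 2), next='a' -> output (2, 'a'), add 'aa' as idx 3
Step 4: w='a' (idx 2), next='b' -> output (2, 'b'), add 'ab' as idx 4
Step 5: w='ab' (idx 4), next='a' -> output (4, 'a'), add 'aba' as idx 5
Step 6: w='aa' (idx 3), next='a' -> output (3, 'a'), add 'aaa' as idx 6
Step 7: w='b' (idx 1), next='a' -> output (1, 'a'), add 'ba' as idx 7


Encoded: [(0, 'b'), (0, 'a'), (2, 'a'), (2, 'b'), (4, 'a'), (3, 'a'), (1, 'a')]


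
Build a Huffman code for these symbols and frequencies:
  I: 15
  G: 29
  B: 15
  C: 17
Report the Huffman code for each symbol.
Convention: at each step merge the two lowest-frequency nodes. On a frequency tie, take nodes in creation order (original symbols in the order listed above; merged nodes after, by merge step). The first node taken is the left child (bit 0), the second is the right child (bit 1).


Huffman tree construction:
Step 1: Merge I(15) + B(15) = 30
Step 2: Merge C(17) + G(29) = 46
Step 3: Merge (I+B)(30) + (C+G)(46) = 76
Read each symbol's code off the tree from the root (left child = 0, right child = 1).

Codes:
  I: 00 (length 2)
  G: 11 (length 2)
  B: 01 (length 2)
  C: 10 (length 2)
Average code length: 152/76 = 2.0000 bits/symbol


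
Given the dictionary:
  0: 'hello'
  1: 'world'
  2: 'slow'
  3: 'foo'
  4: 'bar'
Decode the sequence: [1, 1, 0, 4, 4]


Look up each index in the dictionary:
  1 -> 'world'
  1 -> 'world'
  0 -> 'hello'
  4 -> 'bar'
  4 -> 'bar'

Decoded: "world world hello bar bar"


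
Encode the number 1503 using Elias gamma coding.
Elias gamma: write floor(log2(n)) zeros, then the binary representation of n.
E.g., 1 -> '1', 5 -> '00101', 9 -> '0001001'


num_bits = floor(log2(1503)) + 1 = 11
leading_zeros = num_bits - 1 = 10
binary(1503) = 10111011111

Elias gamma(1503) = '0000000000' + '10111011111' = 000000000010111011111 (21 bits)


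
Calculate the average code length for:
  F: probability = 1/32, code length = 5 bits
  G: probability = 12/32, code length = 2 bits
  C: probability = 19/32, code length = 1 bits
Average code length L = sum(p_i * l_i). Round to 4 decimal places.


Weighted contributions p_i * l_i:
  F: (1/32) * 5 = 5/32
  G: (12/32) * 2 = 24/32
  C: (19/32) * 1 = 19/32
Sum = (5 + 24 + 19)/32 = 48/32

L = 48/32 = 1.5000 bits/symbol


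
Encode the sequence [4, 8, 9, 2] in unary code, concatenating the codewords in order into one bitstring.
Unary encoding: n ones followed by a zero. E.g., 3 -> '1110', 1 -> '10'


Encode each number as n ones followed by a terminating 0:
  4 -> 11110 (5 bits)
  8 -> 111111110 (9 bits)
  9 -> 1111111110 (10 bits)
  2 -> 110 (3 bits)
Total length = 5 + 9 + 10 + 3 = 27 bits.

Unary([4, 8, 9, 2]) = 111101111111101111111110110 (27 bits)


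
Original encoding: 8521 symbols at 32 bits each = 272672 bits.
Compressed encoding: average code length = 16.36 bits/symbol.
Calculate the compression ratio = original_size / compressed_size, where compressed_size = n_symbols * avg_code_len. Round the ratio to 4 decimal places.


original_size = n_symbols * orig_bits = 8521 * 32 = 272672 bits
compressed_size = n_symbols * avg_code_len = 8521 * 16.36 = 139403.56 bits
ratio = original_size / compressed_size = 272672 / 139403.56 = 1.956

Compression ratio = 1.956


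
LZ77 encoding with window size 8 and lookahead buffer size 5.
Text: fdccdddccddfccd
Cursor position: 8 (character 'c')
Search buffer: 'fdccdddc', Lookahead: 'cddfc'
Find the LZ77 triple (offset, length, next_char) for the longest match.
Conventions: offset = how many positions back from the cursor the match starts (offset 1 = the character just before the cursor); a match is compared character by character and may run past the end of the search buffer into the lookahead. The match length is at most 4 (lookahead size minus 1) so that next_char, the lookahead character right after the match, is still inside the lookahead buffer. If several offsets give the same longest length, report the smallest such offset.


Try each offset into the search buffer:
  offset=1 (pos 7, char 'c'): match length 1
  offset=2 (pos 6, char 'd'): match length 0
  offset=3 (pos 5, char 'd'): match length 0
  offset=4 (pos 4, char 'd'): match length 0
  offset=5 (pos 3, char 'c'): match length 3
  offset=6 (pos 2, char 'c'): match length 1
  offset=7 (pos 1, char 'd'): match length 0
  offset=8 (pos 0, char 'f'): match length 0
Longest match has length 3 at offset 5.
next_char = character at position 8 + 3 = 11 -> 'f'

Best match: offset=5, length=3 (matching 'cdd' starting at position 3)
LZ77 triple: (5, 3, 'f')


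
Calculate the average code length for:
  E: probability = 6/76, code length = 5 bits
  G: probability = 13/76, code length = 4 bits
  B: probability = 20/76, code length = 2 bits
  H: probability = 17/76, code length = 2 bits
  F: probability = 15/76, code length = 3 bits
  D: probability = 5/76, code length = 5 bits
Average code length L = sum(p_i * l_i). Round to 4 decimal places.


Weighted contributions p_i * l_i:
  E: (6/76) * 5 = 30/76
  G: (13/76) * 4 = 52/76
  B: (20/76) * 2 = 40/76
  H: (17/76) * 2 = 34/76
  F: (15/76) * 3 = 45/76
  D: (5/76) * 5 = 25/76
Sum = (30 + 52 + 40 + 34 + 45 + 25)/76 = 226/76

L = 226/76 = 2.9737 bits/symbol


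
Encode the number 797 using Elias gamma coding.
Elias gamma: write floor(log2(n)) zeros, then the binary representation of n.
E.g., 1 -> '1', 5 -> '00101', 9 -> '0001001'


num_bits = floor(log2(797)) + 1 = 10
leading_zeros = num_bits - 1 = 9
binary(797) = 1100011101

Elias gamma(797) = '000000000' + '1100011101' = 0000000001100011101 (19 bits)


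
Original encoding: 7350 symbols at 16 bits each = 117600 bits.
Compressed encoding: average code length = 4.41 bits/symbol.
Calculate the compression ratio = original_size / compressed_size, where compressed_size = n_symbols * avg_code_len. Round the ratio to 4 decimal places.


original_size = n_symbols * orig_bits = 7350 * 16 = 117600 bits
compressed_size = n_symbols * avg_code_len = 7350 * 4.41 = 32413.5 bits
ratio = original_size / compressed_size = 117600 / 32413.5 = 3.6281

Compression ratio = 3.6281


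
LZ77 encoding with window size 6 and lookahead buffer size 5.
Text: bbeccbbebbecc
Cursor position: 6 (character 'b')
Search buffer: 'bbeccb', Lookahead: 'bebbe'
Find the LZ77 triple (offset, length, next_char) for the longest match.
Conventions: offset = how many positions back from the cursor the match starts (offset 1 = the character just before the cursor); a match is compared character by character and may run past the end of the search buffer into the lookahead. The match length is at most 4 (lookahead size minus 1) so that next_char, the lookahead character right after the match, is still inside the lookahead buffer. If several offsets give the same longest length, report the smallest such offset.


Try each offset into the search buffer:
  offset=1 (pos 5, char 'b'): match length 1
  offset=2 (pos 4, char 'c'): match length 0
  offset=3 (pos 3, char 'c'): match length 0
  offset=4 (pos 2, char 'e'): match length 0
  offset=5 (pos 1, char 'b'): match length 2
  offset=6 (pos 0, char 'b'): match length 1
Longest match has length 2 at offset 5.
next_char = character at position 6 + 2 = 8 -> 'b'

Best match: offset=5, length=2 (matching 'be' starting at position 1)
LZ77 triple: (5, 2, 'b')


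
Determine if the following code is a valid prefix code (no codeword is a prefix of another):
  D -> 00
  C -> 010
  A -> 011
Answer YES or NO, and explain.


Checking each pair (does one codeword prefix another?):
  D='00' vs C='010': no prefix
  D='00' vs A='011': no prefix
  C='010' vs D='00': no prefix
  C='010' vs A='011': no prefix
  A='011' vs D='00': no prefix
  A='011' vs C='010': no prefix
No violation found over all pairs.

YES -- this is a valid prefix code. No codeword is a prefix of any other codeword.


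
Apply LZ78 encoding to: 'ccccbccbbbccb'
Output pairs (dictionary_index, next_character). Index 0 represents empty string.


LZ78 encoding steps:
Dictionary: {0: ''}
Step 1: w='' (idx 0), next='c' -> output (0, 'c'), add 'c' as idx 1
Step 2: w='c' (idx 1), next='c' -> output (1, 'c'), add 'cc' as idx 2
Step 3: w='c' (idx 1), next='b' -> output (1, 'b'), add 'cb' as idx 3
Step 4: w='cc' (idx 2), next='b' -> output (2, 'b'), add 'ccb' as idx 4
Step 5: w='' (idx 0), next='b' -> output (0, 'b'), add 'b' as idx 5
Step 6: w='b' (idx 5), next='c' -> output (5, 'c'), add 'bc' as idx 6
Step 7: w='cb' (idx 3), end of input -> output (3, '')


Encoded: [(0, 'c'), (1, 'c'), (1, 'b'), (2, 'b'), (0, 'b'), (5, 'c'), (3, '')]


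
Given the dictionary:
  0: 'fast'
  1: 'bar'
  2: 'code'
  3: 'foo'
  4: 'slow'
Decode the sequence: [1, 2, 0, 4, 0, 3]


Look up each index in the dictionary:
  1 -> 'bar'
  2 -> 'code'
  0 -> 'fast'
  4 -> 'slow'
  0 -> 'fast'
  3 -> 'foo'

Decoded: "bar code fast slow fast foo"


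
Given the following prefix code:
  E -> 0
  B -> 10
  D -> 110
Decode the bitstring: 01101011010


Decoding step by step:
Bits 0 -> E
Bits 110 -> D
Bits 10 -> B
Bits 110 -> D
Bits 10 -> B


Decoded message: EDBDB


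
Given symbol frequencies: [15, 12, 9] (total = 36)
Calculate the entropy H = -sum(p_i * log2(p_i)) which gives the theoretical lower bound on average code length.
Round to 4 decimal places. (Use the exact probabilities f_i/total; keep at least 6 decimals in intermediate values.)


Per-symbol terms -p_i * log2(p_i) with p_i = f_i/36:
  p = 15/36 = 0.416667: log2(p) = -1.263034, -p*log2(p) = 0.526264
  p = 12/36 = 0.333333: log2(p) = -1.584963, -p*log2(p) = 0.528321
  p = 9/36 = 0.250000: log2(p) = -2.000000, -p*log2(p) = 0.500000
H = 0.526264 + 0.528321 + 0.500000 = 1.554585

H = 1.5546 bits/symbol


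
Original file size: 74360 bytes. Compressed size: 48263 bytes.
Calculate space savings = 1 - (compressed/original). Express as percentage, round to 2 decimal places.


ratio = compressed/original = 48263/74360 = 0.649045
savings = 1 - ratio = 1 - 0.649045 = 0.350955
as a percentage: 0.350955 * 100 = 35.1%

Space savings = 1 - 48263/74360 = 35.1%


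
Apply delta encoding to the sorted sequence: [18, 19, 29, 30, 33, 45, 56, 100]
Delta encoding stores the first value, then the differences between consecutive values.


First value: 18
Deltas:
  19 - 18 = 1
  29 - 19 = 10
  30 - 29 = 1
  33 - 30 = 3
  45 - 33 = 12
  56 - 45 = 11
  100 - 56 = 44


Delta encoded: [18, 1, 10, 1, 3, 12, 11, 44]


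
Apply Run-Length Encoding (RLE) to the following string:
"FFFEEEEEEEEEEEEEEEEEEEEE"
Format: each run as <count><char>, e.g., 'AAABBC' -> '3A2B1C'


Scanning runs left to right:
  i=0: run of 'F' x 3 -> '3F'
  i=3: run of 'E' x 21 -> '21E'

RLE = 3F21E


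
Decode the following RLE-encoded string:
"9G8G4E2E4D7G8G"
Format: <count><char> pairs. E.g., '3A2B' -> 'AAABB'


Expanding each <count><char> pair:
  9G -> 'GGGGGGGGG'
  8G -> 'GGGGGGGG'
  4E -> 'EEEE'
  2E -> 'EE'
  4D -> 'DDDD'
  7G -> 'GGGGGGG'
  8G -> 'GGGGGGGG'

Decoded = GGGGGGGGGGGGGGGGGEEEEEEDDDDGGGGGGGGGGGGGGG


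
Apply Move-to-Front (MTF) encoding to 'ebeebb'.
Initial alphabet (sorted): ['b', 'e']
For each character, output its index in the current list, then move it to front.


MTF encoding:
'e': index 1 in ['b', 'e'] -> ['e', 'b']
'b': index 1 in ['e', 'b'] -> ['b', 'e']
'e': index 1 in ['b', 'e'] -> ['e', 'b']
'e': index 0 in ['e', 'b'] -> ['e', 'b']
'b': index 1 in ['e', 'b'] -> ['b', 'e']
'b': index 0 in ['b', 'e'] -> ['b', 'e']


Output: [1, 1, 1, 0, 1, 0]


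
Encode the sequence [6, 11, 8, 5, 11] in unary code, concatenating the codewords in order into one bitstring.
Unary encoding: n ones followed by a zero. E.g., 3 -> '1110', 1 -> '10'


Encode each number as n ones followed by a terminating 0:
  6 -> 1111110 (7 bits)
  11 -> 111111111110 (12 bits)
  8 -> 111111110 (9 bits)
  5 -> 111110 (6 bits)
  11 -> 111111111110 (12 bits)
Total length = 7 + 12 + 9 + 6 + 12 = 46 bits.

Unary([6, 11, 8, 5, 11]) = 1111110111111111110111111110111110111111111110 (46 bits)


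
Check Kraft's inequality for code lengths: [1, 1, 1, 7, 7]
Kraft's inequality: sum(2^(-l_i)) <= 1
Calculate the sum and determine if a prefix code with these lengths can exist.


Sum = 2^(-1) + 2^(-1) + 2^(-1) + 2^(-7) + 2^(-7)
    = 0.5 + 0.5 + 0.5 + 0.0078125 + 0.0078125
    = 194/128 = 1.515625
Since 1.515625 > 1, Kraft's inequality is NOT satisfied.
A prefix code with these lengths CANNOT exist.

Kraft sum = 1.515625. Not satisfied.


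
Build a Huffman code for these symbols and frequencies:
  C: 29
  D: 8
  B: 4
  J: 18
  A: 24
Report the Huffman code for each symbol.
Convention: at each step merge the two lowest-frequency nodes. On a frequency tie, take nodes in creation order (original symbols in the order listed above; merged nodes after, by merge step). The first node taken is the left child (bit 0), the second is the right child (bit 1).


Huffman tree construction:
Step 1: Merge B(4) + D(8) = 12
Step 2: Merge (B+D)(12) + J(18) = 30
Step 3: Merge A(24) + C(29) = 53
Step 4: Merge ((B+D)+J)(30) + (A+C)(53) = 83
Read each symbol's code off the tree from the root (left child = 0, right child = 1).

Codes:
  C: 11 (length 2)
  D: 001 (length 3)
  B: 000 (length 3)
  J: 01 (length 2)
  A: 10 (length 2)
Average code length: 178/83 = 2.1446 bits/symbol


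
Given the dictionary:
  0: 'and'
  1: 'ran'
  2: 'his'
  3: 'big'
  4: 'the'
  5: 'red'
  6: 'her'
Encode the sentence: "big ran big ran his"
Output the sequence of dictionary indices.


Look up each word in the dictionary:
  'big' -> 3
  'ran' -> 1
  'big' -> 3
  'ran' -> 1
  'his' -> 2

Encoded: [3, 1, 3, 1, 2]


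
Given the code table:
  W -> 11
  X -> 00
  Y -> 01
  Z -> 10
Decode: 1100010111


Decoding:
11 -> W
00 -> X
01 -> Y
01 -> Y
11 -> W


Result: WXYYW


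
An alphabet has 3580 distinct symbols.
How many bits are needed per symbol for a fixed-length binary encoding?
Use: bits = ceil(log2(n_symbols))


log2(3580) = 11.8057
Bracket: 2^11 = 2048 < 3580 <= 2^12 = 4096
So ceil(log2(3580)) = 12

bits = ceil(log2(3580)) = ceil(11.8057) = 12 bits


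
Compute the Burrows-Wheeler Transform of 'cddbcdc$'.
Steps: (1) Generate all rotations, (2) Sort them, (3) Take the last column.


Rotations (sorted):
  0: $cddbcdc -> last char: c
  1: bcdc$cdd -> last char: d
  2: c$cddbcd -> last char: d
  3: cdc$cddb -> last char: b
  4: cddbcdc$ -> last char: $
  5: dbcdc$cd -> last char: d
  6: dc$cddbc -> last char: c
  7: ddbcdc$c -> last char: c


BWT = cddb$dcc


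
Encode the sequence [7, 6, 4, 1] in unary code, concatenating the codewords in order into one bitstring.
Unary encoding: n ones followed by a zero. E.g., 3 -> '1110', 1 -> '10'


Encode each number as n ones followed by a terminating 0:
  7 -> 11111110 (8 bits)
  6 -> 1111110 (7 bits)
  4 -> 11110 (5 bits)
  1 -> 10 (2 bits)
Total length = 8 + 7 + 5 + 2 = 22 bits.

Unary([7, 6, 4, 1]) = 1111111011111101111010 (22 bits)


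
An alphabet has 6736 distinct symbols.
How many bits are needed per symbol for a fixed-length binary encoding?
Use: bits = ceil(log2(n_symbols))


log2(6736) = 12.7177
Bracket: 2^12 = 4096 < 6736 <= 2^13 = 8192
So ceil(log2(6736)) = 13

bits = ceil(log2(6736)) = ceil(12.7177) = 13 bits


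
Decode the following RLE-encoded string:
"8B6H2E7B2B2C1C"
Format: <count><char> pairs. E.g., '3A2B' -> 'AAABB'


Expanding each <count><char> pair:
  8B -> 'BBBBBBBB'
  6H -> 'HHHHHH'
  2E -> 'EE'
  7B -> 'BBBBBBB'
  2B -> 'BB'
  2C -> 'CC'
  1C -> 'C'

Decoded = BBBBBBBBHHHHHHEEBBBBBBBBBCCC


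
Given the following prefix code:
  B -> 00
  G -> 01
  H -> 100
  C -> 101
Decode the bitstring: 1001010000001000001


Decoding step by step:
Bits 100 -> H
Bits 101 -> C
Bits 00 -> B
Bits 00 -> B
Bits 00 -> B
Bits 100 -> H
Bits 00 -> B
Bits 01 -> G


Decoded message: HCBBBHBG


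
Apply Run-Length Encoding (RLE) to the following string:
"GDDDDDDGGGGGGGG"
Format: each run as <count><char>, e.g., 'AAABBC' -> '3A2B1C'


Scanning runs left to right:
  i=0: run of 'G' x 1 -> '1G'
  i=1: run of 'D' x 6 -> '6D'
  i=7: run of 'G' x 8 -> '8G'

RLE = 1G6D8G


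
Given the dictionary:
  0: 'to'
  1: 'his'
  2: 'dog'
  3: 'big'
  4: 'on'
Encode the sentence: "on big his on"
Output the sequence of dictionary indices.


Look up each word in the dictionary:
  'on' -> 4
  'big' -> 3
  'his' -> 1
  'on' -> 4

Encoded: [4, 3, 1, 4]


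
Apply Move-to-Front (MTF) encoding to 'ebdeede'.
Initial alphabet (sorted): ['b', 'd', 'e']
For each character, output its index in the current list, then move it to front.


MTF encoding:
'e': index 2 in ['b', 'd', 'e'] -> ['e', 'b', 'd']
'b': index 1 in ['e', 'b', 'd'] -> ['b', 'e', 'd']
'd': index 2 in ['b', 'e', 'd'] -> ['d', 'b', 'e']
'e': index 2 in ['d', 'b', 'e'] -> ['e', 'd', 'b']
'e': index 0 in ['e', 'd', 'b'] -> ['e', 'd', 'b']
'd': index 1 in ['e', 'd', 'b'] -> ['d', 'e', 'b']
'e': index 1 in ['d', 'e', 'b'] -> ['e', 'd', 'b']


Output: [2, 1, 2, 2, 0, 1, 1]


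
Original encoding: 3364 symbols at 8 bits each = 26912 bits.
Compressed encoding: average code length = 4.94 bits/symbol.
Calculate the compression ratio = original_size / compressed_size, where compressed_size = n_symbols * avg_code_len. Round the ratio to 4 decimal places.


original_size = n_symbols * orig_bits = 3364 * 8 = 26912 bits
compressed_size = n_symbols * avg_code_len = 3364 * 4.94 = 16618.16 bits
ratio = original_size / compressed_size = 26912 / 16618.16 = 1.6194

Compression ratio = 1.6194


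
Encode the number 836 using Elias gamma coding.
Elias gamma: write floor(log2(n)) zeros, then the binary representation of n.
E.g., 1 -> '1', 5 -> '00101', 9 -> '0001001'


num_bits = floor(log2(836)) + 1 = 10
leading_zeros = num_bits - 1 = 9
binary(836) = 1101000100

Elias gamma(836) = '000000000' + '1101000100' = 0000000001101000100 (19 bits)


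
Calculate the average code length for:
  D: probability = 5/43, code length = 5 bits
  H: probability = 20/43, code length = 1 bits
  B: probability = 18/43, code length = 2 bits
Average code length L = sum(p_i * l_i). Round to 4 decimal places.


Weighted contributions p_i * l_i:
  D: (5/43) * 5 = 25/43
  H: (20/43) * 1 = 20/43
  B: (18/43) * 2 = 36/43
Sum = (25 + 20 + 36)/43 = 81/43

L = 81/43 = 1.8837 bits/symbol


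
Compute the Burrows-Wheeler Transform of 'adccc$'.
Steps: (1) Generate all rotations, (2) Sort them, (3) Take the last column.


Rotations (sorted):
  0: $adccc -> last char: c
  1: adccc$ -> last char: $
  2: c$adcc -> last char: c
  3: cc$adc -> last char: c
  4: ccc$ad -> last char: d
  5: dccc$a -> last char: a


BWT = c$ccda


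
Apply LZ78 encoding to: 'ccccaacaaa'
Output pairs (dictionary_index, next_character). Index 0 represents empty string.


LZ78 encoding steps:
Dictionary: {0: ''}
Step 1: w='' (idx 0), next='c' -> output (0, 'c'), add 'c' as idx 1
Step 2: w='c' (idx 1), next='c' -> output (1, 'c'), add 'cc' as idx 2
Step 3: w='c' (idx 1), next='a' -> output (1, 'a'), add 'ca' as idx 3
Step 4: w='' (idx 0), next='a' -> output (0, 'a'), add 'a' as idx 4
Step 5: w='ca' (idx 3), next='a' -> output (3, 'a'), add 'caa' as idx 5
Step 6: w='a' (idx 4), end of input -> output (4, '')


Encoded: [(0, 'c'), (1, 'c'), (1, 'a'), (0, 'a'), (3, 'a'), (4, '')]


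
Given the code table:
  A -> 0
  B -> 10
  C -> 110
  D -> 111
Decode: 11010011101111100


Decoding:
110 -> C
10 -> B
0 -> A
111 -> D
0 -> A
111 -> D
110 -> C
0 -> A


Result: CBADADCA


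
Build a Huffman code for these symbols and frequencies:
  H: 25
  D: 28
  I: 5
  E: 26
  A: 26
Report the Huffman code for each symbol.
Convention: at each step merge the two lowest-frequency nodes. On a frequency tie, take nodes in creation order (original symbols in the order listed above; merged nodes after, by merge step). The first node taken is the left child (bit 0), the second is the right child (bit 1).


Huffman tree construction:
Step 1: Merge I(5) + H(25) = 30
Step 2: Merge E(26) + A(26) = 52
Step 3: Merge D(28) + (I+H)(30) = 58
Step 4: Merge (E+A)(52) + (D+(I+H))(58) = 110
Read each symbol's code off the tree from the root (left child = 0, right child = 1).

Codes:
  H: 111 (length 3)
  D: 10 (length 2)
  I: 110 (length 3)
  E: 00 (length 2)
  A: 01 (length 2)
Average code length: 250/110 = 2.2727 bits/symbol


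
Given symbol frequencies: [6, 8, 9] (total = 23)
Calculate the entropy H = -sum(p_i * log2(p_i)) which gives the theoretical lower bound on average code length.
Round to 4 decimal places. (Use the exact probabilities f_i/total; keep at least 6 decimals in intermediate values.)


Per-symbol terms -p_i * log2(p_i) with p_i = f_i/23:
  p = 6/23 = 0.260870: log2(p) = -1.938599, -p*log2(p) = 0.505722
  p = 8/23 = 0.347826: log2(p) = -1.523562, -p*log2(p) = 0.529935
  p = 9/23 = 0.391304: log2(p) = -1.353637, -p*log2(p) = 0.529684
H = 0.505722 + 0.529935 + 0.529684 = 1.565341

H = 1.5653 bits/symbol


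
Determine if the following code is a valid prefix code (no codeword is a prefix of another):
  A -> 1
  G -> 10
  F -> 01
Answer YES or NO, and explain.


Checking each pair (does one codeword prefix another?):
  A='1' vs G='10': prefix -- VIOLATION

NO -- this is NOT a valid prefix code. A (1) is a prefix of G (10).


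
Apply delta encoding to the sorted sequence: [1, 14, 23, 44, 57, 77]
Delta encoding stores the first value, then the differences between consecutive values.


First value: 1
Deltas:
  14 - 1 = 13
  23 - 14 = 9
  44 - 23 = 21
  57 - 44 = 13
  77 - 57 = 20


Delta encoded: [1, 13, 9, 21, 13, 20]


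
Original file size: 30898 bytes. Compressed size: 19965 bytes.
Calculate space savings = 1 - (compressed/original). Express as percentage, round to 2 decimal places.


ratio = compressed/original = 19965/30898 = 0.646158
savings = 1 - ratio = 1 - 0.646158 = 0.353842
as a percentage: 0.353842 * 100 = 35.38%

Space savings = 1 - 19965/30898 = 35.38%


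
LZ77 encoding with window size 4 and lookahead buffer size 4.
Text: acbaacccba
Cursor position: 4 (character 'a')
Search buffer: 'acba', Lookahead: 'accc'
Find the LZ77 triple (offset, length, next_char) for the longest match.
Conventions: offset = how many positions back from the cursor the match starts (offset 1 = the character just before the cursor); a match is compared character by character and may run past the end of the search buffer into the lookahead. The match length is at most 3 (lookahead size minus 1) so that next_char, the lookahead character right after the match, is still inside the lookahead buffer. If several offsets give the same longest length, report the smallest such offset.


Try each offset into the search buffer:
  offset=1 (pos 3, char 'a'): match length 1
  offset=2 (pos 2, char 'b'): match length 0
  offset=3 (pos 1, char 'c'): match length 0
  offset=4 (pos 0, char 'a'): match length 2
Longest match has length 2 at offset 4.
next_char = character at position 4 + 2 = 6 -> 'c'

Best match: offset=4, length=2 (matching 'ac' starting at position 0)
LZ77 triple: (4, 2, 'c')


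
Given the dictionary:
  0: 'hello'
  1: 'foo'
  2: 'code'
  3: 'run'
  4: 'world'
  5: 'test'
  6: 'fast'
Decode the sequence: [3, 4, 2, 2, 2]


Look up each index in the dictionary:
  3 -> 'run'
  4 -> 'world'
  2 -> 'code'
  2 -> 'code'
  2 -> 'code'

Decoded: "run world code code code"


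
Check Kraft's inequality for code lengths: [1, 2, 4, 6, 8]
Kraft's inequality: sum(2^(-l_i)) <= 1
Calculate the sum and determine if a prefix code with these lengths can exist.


Sum = 2^(-1) + 2^(-2) + 2^(-4) + 2^(-6) + 2^(-8)
    = 0.5 + 0.25 + 0.0625 + 0.015625 + 0.00390625
    = 213/256 = 0.83203125
Since 0.83203125 <= 1, Kraft's inequality IS satisfied.
A prefix code with these lengths CAN exist.

Kraft sum = 0.83203125. Satisfied.


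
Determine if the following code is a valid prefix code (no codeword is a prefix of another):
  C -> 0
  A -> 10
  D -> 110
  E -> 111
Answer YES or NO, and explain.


Checking each pair (does one codeword prefix another?):
  C='0' vs A='10': no prefix
  C='0' vs D='110': no prefix
  C='0' vs E='111': no prefix
  A='10' vs C='0': no prefix
  A='10' vs D='110': no prefix
  A='10' vs E='111': no prefix
  D='110' vs C='0': no prefix
  D='110' vs A='10': no prefix
  D='110' vs E='111': no prefix
  E='111' vs C='0': no prefix
  E='111' vs A='10': no prefix
  E='111' vs D='110': no prefix
No violation found over all pairs.

YES -- this is a valid prefix code. No codeword is a prefix of any other codeword.


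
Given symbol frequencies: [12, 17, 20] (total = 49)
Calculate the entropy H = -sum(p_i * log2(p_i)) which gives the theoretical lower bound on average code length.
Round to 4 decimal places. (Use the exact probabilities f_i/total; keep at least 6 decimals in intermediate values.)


Per-symbol terms -p_i * log2(p_i) with p_i = f_i/49:
  p = 12/49 = 0.244898: log2(p) = -2.029747, -p*log2(p) = 0.497081
  p = 17/49 = 0.346939: log2(p) = -1.527247, -p*log2(p) = 0.529861
  p = 20/49 = 0.408163: log2(p) = -1.292782, -p*log2(p) = 0.527666
H = 0.497081 + 0.529861 + 0.527666 = 1.554608

H = 1.5546 bits/symbol


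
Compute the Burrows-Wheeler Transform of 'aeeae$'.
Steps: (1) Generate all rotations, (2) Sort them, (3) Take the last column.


Rotations (sorted):
  0: $aeeae -> last char: e
  1: ae$aee -> last char: e
  2: aeeae$ -> last char: $
  3: e$aeea -> last char: a
  4: eae$ae -> last char: e
  5: eeae$a -> last char: a


BWT = ee$aea


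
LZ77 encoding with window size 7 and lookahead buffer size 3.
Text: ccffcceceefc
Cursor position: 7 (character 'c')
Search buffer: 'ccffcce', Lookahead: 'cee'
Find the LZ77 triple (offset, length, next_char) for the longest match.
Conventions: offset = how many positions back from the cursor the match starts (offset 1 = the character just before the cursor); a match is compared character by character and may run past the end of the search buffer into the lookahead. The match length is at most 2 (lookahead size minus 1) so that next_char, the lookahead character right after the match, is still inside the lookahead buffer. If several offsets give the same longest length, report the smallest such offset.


Try each offset into the search buffer:
  offset=1 (pos 6, char 'e'): match length 0
  offset=2 (pos 5, char 'c'): match length 2
  offset=3 (pos 4, char 'c'): match length 1
  offset=4 (pos 3, char 'f'): match length 0
  offset=5 (pos 2, char 'f'): match length 0
  offset=6 (pos 1, char 'c'): match length 1
  offset=7 (pos 0, char 'c'): match length 1
Longest match has length 2 at offset 2.
next_char = character at position 7 + 2 = 9 -> 'e'

Best match: offset=2, length=2 (matching 'ce' starting at position 5)
LZ77 triple: (2, 2, 'e')


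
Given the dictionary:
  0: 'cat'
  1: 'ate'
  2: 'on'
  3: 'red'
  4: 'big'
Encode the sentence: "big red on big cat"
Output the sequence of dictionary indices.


Look up each word in the dictionary:
  'big' -> 4
  'red' -> 3
  'on' -> 2
  'big' -> 4
  'cat' -> 0

Encoded: [4, 3, 2, 4, 0]


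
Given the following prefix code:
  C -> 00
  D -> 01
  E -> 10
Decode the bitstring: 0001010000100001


Decoding step by step:
Bits 00 -> C
Bits 01 -> D
Bits 01 -> D
Bits 00 -> C
Bits 00 -> C
Bits 10 -> E
Bits 00 -> C
Bits 01 -> D


Decoded message: CDDCCECD


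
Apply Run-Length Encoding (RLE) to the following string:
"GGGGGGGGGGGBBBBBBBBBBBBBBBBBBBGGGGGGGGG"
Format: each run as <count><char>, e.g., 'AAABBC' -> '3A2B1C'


Scanning runs left to right:
  i=0: run of 'G' x 11 -> '11G'
  i=11: run of 'B' x 19 -> '19B'
  i=30: run of 'G' x 9 -> '9G'

RLE = 11G19B9G


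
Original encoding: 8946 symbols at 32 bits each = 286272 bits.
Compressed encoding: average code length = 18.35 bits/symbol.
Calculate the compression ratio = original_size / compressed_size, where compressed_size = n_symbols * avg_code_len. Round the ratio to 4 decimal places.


original_size = n_symbols * orig_bits = 8946 * 32 = 286272 bits
compressed_size = n_symbols * avg_code_len = 8946 * 18.35 = 164159.1 bits
ratio = original_size / compressed_size = 286272 / 164159.1 = 1.7439

Compression ratio = 1.7439


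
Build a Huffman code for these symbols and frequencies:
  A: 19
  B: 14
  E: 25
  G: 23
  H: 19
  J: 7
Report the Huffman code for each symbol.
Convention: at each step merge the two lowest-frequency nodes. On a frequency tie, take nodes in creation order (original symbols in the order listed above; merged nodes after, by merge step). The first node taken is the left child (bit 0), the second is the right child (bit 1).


Huffman tree construction:
Step 1: Merge J(7) + B(14) = 21
Step 2: Merge A(19) + H(19) = 38
Step 3: Merge (J+B)(21) + G(23) = 44
Step 4: Merge E(25) + (A+H)(38) = 63
Step 5: Merge ((J+B)+G)(44) + (E+(A+H))(63) = 107
Read each symbol's code off the tree from the root (left child = 0, right child = 1).

Codes:
  A: 110 (length 3)
  B: 001 (length 3)
  E: 10 (length 2)
  G: 01 (length 2)
  H: 111 (length 3)
  J: 000 (length 3)
Average code length: 273/107 = 2.5514 bits/symbol


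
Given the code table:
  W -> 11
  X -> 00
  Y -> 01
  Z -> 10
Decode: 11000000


Decoding:
11 -> W
00 -> X
00 -> X
00 -> X


Result: WXXX


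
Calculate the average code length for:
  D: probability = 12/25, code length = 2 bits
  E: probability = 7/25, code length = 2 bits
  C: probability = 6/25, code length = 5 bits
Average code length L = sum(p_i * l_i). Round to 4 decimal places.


Weighted contributions p_i * l_i:
  D: (12/25) * 2 = 24/25
  E: (7/25) * 2 = 14/25
  C: (6/25) * 5 = 30/25
Sum = (24 + 14 + 30)/25 = 68/25

L = 68/25 = 2.7200 bits/symbol


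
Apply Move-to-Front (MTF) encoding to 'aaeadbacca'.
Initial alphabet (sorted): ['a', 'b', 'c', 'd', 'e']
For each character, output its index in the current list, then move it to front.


MTF encoding:
'a': index 0 in ['a', 'b', 'c', 'd', 'e'] -> ['a', 'b', 'c', 'd', 'e']
'a': index 0 in ['a', 'b', 'c', 'd', 'e'] -> ['a', 'b', 'c', 'd', 'e']
'e': index 4 in ['a', 'b', 'c', 'd', 'e'] -> ['e', 'a', 'b', 'c', 'd']
'a': index 1 in ['e', 'a', 'b', 'c', 'd'] -> ['a', 'e', 'b', 'c', 'd']
'd': index 4 in ['a', 'e', 'b', 'c', 'd'] -> ['d', 'a', 'e', 'b', 'c']
'b': index 3 in ['d', 'a', 'e', 'b', 'c'] -> ['b', 'd', 'a', 'e', 'c']
'a': index 2 in ['b', 'd', 'a', 'e', 'c'] -> ['a', 'b', 'd', 'e', 'c']
'c': index 4 in ['a', 'b', 'd', 'e', 'c'] -> ['c', 'a', 'b', 'd', 'e']
'c': index 0 in ['c', 'a', 'b', 'd', 'e'] -> ['c', 'a', 'b', 'd', 'e']
'a': index 1 in ['c', 'a', 'b', 'd', 'e'] -> ['a', 'c', 'b', 'd', 'e']


Output: [0, 0, 4, 1, 4, 3, 2, 4, 0, 1]


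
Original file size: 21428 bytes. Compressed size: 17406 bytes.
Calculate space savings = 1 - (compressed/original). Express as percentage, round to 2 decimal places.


ratio = compressed/original = 17406/21428 = 0.812302
savings = 1 - ratio = 1 - 0.812302 = 0.187698
as a percentage: 0.187698 * 100 = 18.77%

Space savings = 1 - 17406/21428 = 18.77%


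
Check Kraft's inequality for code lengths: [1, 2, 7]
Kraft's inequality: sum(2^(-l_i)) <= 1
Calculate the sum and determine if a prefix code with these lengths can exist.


Sum = 2^(-1) + 2^(-2) + 2^(-7)
    = 0.5 + 0.25 + 0.0078125
    = 97/128 = 0.7578125
Since 0.7578125 <= 1, Kraft's inequality IS satisfied.
A prefix code with these lengths CAN exist.

Kraft sum = 0.7578125. Satisfied.


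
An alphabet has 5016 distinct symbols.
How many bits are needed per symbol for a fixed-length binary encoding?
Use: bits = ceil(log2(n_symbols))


log2(5016) = 12.2923
Bracket: 2^12 = 4096 < 5016 <= 2^13 = 8192
So ceil(log2(5016)) = 13

bits = ceil(log2(5016)) = ceil(12.2923) = 13 bits


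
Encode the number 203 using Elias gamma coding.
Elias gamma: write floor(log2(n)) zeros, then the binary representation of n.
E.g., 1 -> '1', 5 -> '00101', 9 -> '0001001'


num_bits = floor(log2(203)) + 1 = 8
leading_zeros = num_bits - 1 = 7
binary(203) = 11001011

Elias gamma(203) = '0000000' + '11001011' = 000000011001011 (15 bits)


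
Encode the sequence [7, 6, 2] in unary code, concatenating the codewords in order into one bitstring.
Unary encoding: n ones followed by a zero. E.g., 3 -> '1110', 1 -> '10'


Encode each number as n ones followed by a terminating 0:
  7 -> 11111110 (8 bits)
  6 -> 1111110 (7 bits)
  2 -> 110 (3 bits)
Total length = 8 + 7 + 3 = 18 bits.

Unary([7, 6, 2]) = 111111101111110110 (18 bits)


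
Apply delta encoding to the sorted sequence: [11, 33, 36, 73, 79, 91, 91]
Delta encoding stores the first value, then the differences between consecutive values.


First value: 11
Deltas:
  33 - 11 = 22
  36 - 33 = 3
  73 - 36 = 37
  79 - 73 = 6
  91 - 79 = 12
  91 - 91 = 0


Delta encoded: [11, 22, 3, 37, 6, 12, 0]


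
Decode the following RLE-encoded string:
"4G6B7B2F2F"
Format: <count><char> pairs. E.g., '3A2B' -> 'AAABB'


Expanding each <count><char> pair:
  4G -> 'GGGG'
  6B -> 'BBBBBB'
  7B -> 'BBBBBBB'
  2F -> 'FF'
  2F -> 'FF'

Decoded = GGGGBBBBBBBBBBBBBFFFF


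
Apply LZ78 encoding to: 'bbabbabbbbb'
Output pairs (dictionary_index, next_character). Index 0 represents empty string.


LZ78 encoding steps:
Dictionary: {0: ''}
Step 1: w='' (idx 0), next='b' -> output (0, 'b'), add 'b' as idx 1
Step 2: w='b' (idx 1), next='a' -> output (1, 'a'), add 'ba' as idx 2
Step 3: w='b' (idx 1), next='b' -> output (1, 'b'), add 'bb' as idx 3
Step 4: w='' (idx 0), next='a' -> output (0, 'a'), add 'a' as idx 4
Step 5: w='bb' (idx 3), next='b' -> output (3, 'b'), add 'bbb' as idx 5
Step 6: w='bb' (idx 3), end of input -> output (3, '')


Encoded: [(0, 'b'), (1, 'a'), (1, 'b'), (0, 'a'), (3, 'b'), (3, '')]


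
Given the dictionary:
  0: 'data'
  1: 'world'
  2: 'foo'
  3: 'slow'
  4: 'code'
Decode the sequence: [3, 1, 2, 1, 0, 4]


Look up each index in the dictionary:
  3 -> 'slow'
  1 -> 'world'
  2 -> 'foo'
  1 -> 'world'
  0 -> 'data'
  4 -> 'code'

Decoded: "slow world foo world data code"


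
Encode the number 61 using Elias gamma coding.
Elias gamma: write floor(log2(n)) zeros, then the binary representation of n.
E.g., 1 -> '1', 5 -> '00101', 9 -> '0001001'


num_bits = floor(log2(61)) + 1 = 6
leading_zeros = num_bits - 1 = 5
binary(61) = 111101

Elias gamma(61) = '00000' + '111101' = 00000111101 (11 bits)


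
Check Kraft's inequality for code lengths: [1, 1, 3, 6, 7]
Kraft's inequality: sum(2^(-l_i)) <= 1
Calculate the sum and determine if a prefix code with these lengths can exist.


Sum = 2^(-1) + 2^(-1) + 2^(-3) + 2^(-6) + 2^(-7)
    = 0.5 + 0.5 + 0.125 + 0.015625 + 0.0078125
    = 147/128 = 1.1484375
Since 1.1484375 > 1, Kraft's inequality is NOT satisfied.
A prefix code with these lengths CANNOT exist.

Kraft sum = 1.1484375. Not satisfied.
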